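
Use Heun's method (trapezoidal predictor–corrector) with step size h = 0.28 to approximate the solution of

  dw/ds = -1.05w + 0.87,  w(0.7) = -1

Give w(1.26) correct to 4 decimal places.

Heun: k1 = f(s_n, w_n); k2 = f(s_n + h, w_n + h·k1); w_{n+1} = w_n + (h/2)·(k1 + k2).
s=0.700000, w=-1.000000:
  k1 = f(0.700000, -1.000000) = 1.920000
  k2 = f(0.980000, -0.462400) = 1.355520
  w ← -1.000000 + (0.28/2)·(1.920000 + 1.355520) = -0.541427
s=0.980000, w=-0.541427:
  k1 = f(0.980000, -0.541427) = 1.438499
  k2 = f(1.260000, -0.138648) = 1.015580
  w ← -0.541427 + (0.28/2)·(1.438499 + 1.015580) = -0.197856
w(1.26) ≈ -0.1979

-0.1979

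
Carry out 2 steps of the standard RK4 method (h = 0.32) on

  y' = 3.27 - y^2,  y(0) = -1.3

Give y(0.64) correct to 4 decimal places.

0.4424

RK4: k1 = f(x_n, y_n); k2 = f(x_n + h/2, y_n + (h/2)·k1); k3 = f(x_n + h/2, y_n + (h/2)·k2); k4 = f(x_n + h, y_n + h·k3); y_{n+1} = y_n + (h/6)·(k1 + 2k2 + 2k3 + k4).
x=0.000000, y=-1.300000:
  k1 = f(0.000000, -1.300000) = 1.580000
  k2 = f(0.160000, -1.047200) = 2.173372
  k3 = f(0.160000, -0.952260) = 2.363200
  k4 = f(0.320000, -0.543776) = 2.974308
  y ← -1.300000 + (0.32/6)·(k1 + 2k2 + 2k3 + k4) = -0.573203
x=0.320000, y=-0.573203:
  k1 = f(0.320000, -0.573203) = 2.941439
  k2 = f(0.480000, -0.102572) = 3.259479
  k3 = f(0.480000, -0.051686) = 3.267329
  k4 = f(0.640000, 0.472343) = 3.046892
  y ← -0.573203 + (0.32/6)·(k1 + 2k2 + 2k3 + k4) = 0.442368
y(0.64) ≈ 0.4424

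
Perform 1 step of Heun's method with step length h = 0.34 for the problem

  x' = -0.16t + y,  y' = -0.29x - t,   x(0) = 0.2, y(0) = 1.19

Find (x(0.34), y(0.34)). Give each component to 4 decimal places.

Heun on (x,y): k1 = f(t_n, state_n); k2 = f(t_n + h, state_n + h·k1); state_{n+1} = state_n + (h/2)·(k1 + k2).
0.000000: (0.200000, 1.190000)
  k1 = (1.190000, -0.058000)
  predictor → (0.604600, 1.170280)
  k2 = (1.115880, -0.515334)
  → (0.592000, 1.092533)
(x(0.34), y(0.34)) ≈ (0.5920, 1.0925)

0.5920, 1.0925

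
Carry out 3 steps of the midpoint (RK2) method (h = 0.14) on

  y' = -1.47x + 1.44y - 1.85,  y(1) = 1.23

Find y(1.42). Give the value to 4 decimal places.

0.1876

Midpoint: k1 = f(x_n, y_n); k2 = f(x_n + h/2, y_n + (h/2)·k1); y_{n+1} = y_n + h·k2.
x=1.000000, y=1.230000:
  k1 = f(1.000000, 1.230000) = -1.548800
  k2 = f(1.070000, 1.121584) = -1.807819
  y ← 1.230000 + 0.14·(-1.807819) = 0.976905
x=1.140000, y=0.976905:
  k1 = f(1.140000, 0.976905) = -2.119056
  k2 = f(1.210000, 0.828571) = -2.435557
  y ← 0.976905 + 0.14·(-2.435557) = 0.635927
x=1.280000, y=0.635927:
  k1 = f(1.280000, 0.635927) = -2.815865
  k2 = f(1.350000, 0.438817) = -3.202604
  y ← 0.635927 + 0.14·(-3.202604) = 0.187563
y(1.42) ≈ 0.1876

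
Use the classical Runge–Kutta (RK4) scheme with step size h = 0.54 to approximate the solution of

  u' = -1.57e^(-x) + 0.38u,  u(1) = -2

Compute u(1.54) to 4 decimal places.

RK4: k1 = f(x_n, u_n); k2 = f(x_n + h/2, u_n + (h/2)·k1); k3 = f(x_n + h/2, u_n + (h/2)·k2); k4 = f(x_n + h, u_n + h·k3); u_{n+1} = u_n + (h/6)·(k1 + 2k2 + 2k3 + k4).
x=1.000000, u=-2.000000:
  k1 = f(1.000000, -2.000000) = -1.337571
  k2 = f(1.270000, -2.361144) = -1.338140
  k3 = f(1.270000, -2.361298) = -1.338199
  k4 = f(1.540000, -2.722627) = -1.371177
  u ← -2.000000 + (0.54/6)·(k1 + 2k2 + 2k3 + k4) = -2.725528
u(1.54) ≈ -2.7255

-2.7255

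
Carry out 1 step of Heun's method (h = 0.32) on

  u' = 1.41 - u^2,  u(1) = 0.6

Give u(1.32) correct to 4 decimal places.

Heun: k1 = f(x_n, u_n); k2 = f(x_n + h, u_n + h·k1); u_{n+1} = u_n + (h/2)·(k1 + k2).
x=1.000000, u=0.600000:
  k1 = f(1.000000, 0.600000) = 1.050000
  k2 = f(1.320000, 0.936000) = 0.533904
  u ← 0.600000 + (0.32/2)·(1.050000 + 0.533904) = 0.853425
u(1.32) ≈ 0.8534

0.8534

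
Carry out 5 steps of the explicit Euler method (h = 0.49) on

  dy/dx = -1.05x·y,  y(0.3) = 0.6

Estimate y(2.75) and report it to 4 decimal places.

-0.0015

Euler: y_{n+1} = y_n + h·f(x_n, y_n).
x=0.300000, y=0.600000: f=-0.189000 → y ← 0.600000 + 0.49·(-0.189000) = 0.507390
x=0.790000, y=0.507390: f=-0.420880 → y ← 0.507390 + 0.49·(-0.420880) = 0.301159
x=1.280000, y=0.301159: f=-0.404757 → y ← 0.301159 + 0.49·(-0.404757) = 0.102828
x=1.770000, y=0.102828: f=-0.191105 → y ← 0.102828 + 0.49·(-0.191105) = 0.009186
x=2.260000, y=0.009186: f=-0.021799 → y ← 0.009186 + 0.49·(-0.021799) = -0.001495
y(2.75) ≈ -0.0015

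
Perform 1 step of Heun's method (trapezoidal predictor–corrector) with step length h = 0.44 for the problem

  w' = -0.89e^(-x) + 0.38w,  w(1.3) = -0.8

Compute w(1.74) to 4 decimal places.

-1.0416

Heun: k1 = f(x_n, w_n); k2 = f(x_n + h, w_n + h·k1); w_{n+1} = w_n + (h/2)·(k1 + k2).
x=1.300000, w=-0.800000:
  k1 = f(1.300000, -0.800000) = -0.546553
  k2 = f(1.740000, -1.040483) = -0.551597
  w ← -0.800000 + (0.44/2)·(-0.546553 + (-0.551597)) = -1.041593
w(1.74) ≈ -1.0416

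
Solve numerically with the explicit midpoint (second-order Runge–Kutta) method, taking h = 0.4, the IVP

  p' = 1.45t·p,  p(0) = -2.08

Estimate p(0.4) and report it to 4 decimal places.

-2.3213

Midpoint: k1 = f(t_n, p_n); k2 = f(t_n + h/2, p_n + (h/2)·k1); p_{n+1} = p_n + h·k2.
t=0.000000, p=-2.080000:
  k1 = f(0.000000, -2.080000) = 0.000000
  k2 = f(0.200000, -2.080000) = -0.603200
  p ← -2.080000 + 0.4·(-0.603200) = -2.321280
p(0.4) ≈ -2.3213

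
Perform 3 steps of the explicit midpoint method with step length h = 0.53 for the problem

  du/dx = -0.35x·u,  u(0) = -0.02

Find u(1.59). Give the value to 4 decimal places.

-0.0127

Midpoint: k1 = f(x_n, u_n); k2 = f(x_n + h/2, u_n + (h/2)·k1); u_{n+1} = u_n + h·k2.
x=0.000000, u=-0.020000:
  k1 = f(0.000000, -0.020000) = 0.000000
  k2 = f(0.265000, -0.020000) = 0.001855
  u ← -0.020000 + 0.53·0.001855 = -0.019017
x=0.530000, u=-0.019017:
  k1 = f(0.530000, -0.019017) = 0.003528
  k2 = f(0.795000, -0.018082) = 0.005031
  u ← -0.019017 + 0.53·0.005031 = -0.016350
x=1.060000, u=-0.016350:
  k1 = f(1.060000, -0.016350) = 0.006066
  k2 = f(1.325000, -0.014743) = 0.006837
  u ← -0.016350 + 0.53·0.006837 = -0.012727
u(1.59) ≈ -0.0127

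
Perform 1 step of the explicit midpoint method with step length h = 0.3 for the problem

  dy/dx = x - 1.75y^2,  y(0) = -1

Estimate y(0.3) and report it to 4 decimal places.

-1.7918

Midpoint: k1 = f(x_n, y_n); k2 = f(x_n + h/2, y_n + (h/2)·k1); y_{n+1} = y_n + h·k2.
x=0.000000, y=-1.000000:
  k1 = f(0.000000, -1.000000) = -1.750000
  k2 = f(0.150000, -1.262500) = -2.639336
  y ← -1.000000 + 0.3·(-2.639336) = -1.791801
y(0.3) ≈ -1.7918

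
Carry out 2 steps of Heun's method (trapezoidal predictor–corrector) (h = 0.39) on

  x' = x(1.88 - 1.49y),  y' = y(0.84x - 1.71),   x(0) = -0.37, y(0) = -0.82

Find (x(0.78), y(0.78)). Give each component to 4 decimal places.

Heun on (x,y): k1 = f(s_n, state_n); k2 = f(s_n + h, state_n + h·k1); state_{n+1} = state_n + (h/2)·(k1 + k2).
0.000000: (-0.370000, -0.820000)
  k1 = (-1.147666, 1.657056)
  predictor → (-0.817590, -0.173748)
  k2 = (-1.748730, 0.416435)
  → (-0.934797, -0.415669)
0.390000: (-0.934797, -0.415669)
  k1 = (-2.336383, 1.037190)
  predictor → (-1.845987, -0.011165)
  k2 = (-3.501164, 0.036405)
  → (-2.073119, -0.206318)
(x(0.78), y(0.78)) ≈ (-2.0731, -0.2063)

-2.0731, -0.2063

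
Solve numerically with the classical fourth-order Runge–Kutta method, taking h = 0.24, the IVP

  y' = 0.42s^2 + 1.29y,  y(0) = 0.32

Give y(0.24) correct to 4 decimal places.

RK4: k1 = f(s_n, y_n); k2 = f(s_n + h/2, y_n + (h/2)·k1); k3 = f(s_n + h/2, y_n + (h/2)·k2); k4 = f(s_n + h, y_n + h·k3); y_{n+1} = y_n + (h/6)·(k1 + 2k2 + 2k3 + k4).
s=0.000000, y=0.320000:
  k1 = f(0.000000, 0.320000) = 0.412800
  k2 = f(0.120000, 0.369536) = 0.482749
  k3 = f(0.120000, 0.377930) = 0.493578
  k4 = f(0.240000, 0.438459) = 0.589804
  y ← 0.320000 + (0.24/6)·(k1 + 2k2 + 2k3 + k4) = 0.438210
y(0.24) ≈ 0.4382

0.4382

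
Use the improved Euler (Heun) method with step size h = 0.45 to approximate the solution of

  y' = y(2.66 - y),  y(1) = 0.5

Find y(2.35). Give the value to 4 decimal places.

2.2544

Heun: k1 = f(t_n, y_n); k2 = f(t_n + h, y_n + h·k1); y_{n+1} = y_n + (h/2)·(k1 + k2).
t=1.000000, y=0.500000:
  k1 = f(1.000000, 0.500000) = 1.080000
  k2 = f(1.450000, 0.986000) = 1.650564
  y ← 0.500000 + (0.45/2)·(1.080000 + 1.650564) = 1.114377
t=1.450000, y=1.114377:
  k1 = f(1.450000, 1.114377) = 1.722407
  k2 = f(1.900000, 1.889460) = 1.455905
  y ← 1.114377 + (0.45/2)·(1.722407 + 1.455905) = 1.829497
t=1.900000, y=1.829497:
  k1 = f(1.900000, 1.829497) = 1.519403
  k2 = f(2.350000, 2.513228) = 0.368871
  y ← 1.829497 + (0.45/2)·(1.519403 + 0.368871) = 2.254359
y(2.35) ≈ 2.2544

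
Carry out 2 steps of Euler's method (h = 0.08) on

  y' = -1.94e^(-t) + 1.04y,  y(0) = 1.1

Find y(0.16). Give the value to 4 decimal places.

0.9793

Euler: y_{n+1} = y_n + h·f(t_n, y_n).
t=0.000000, y=1.100000: f=-0.796000 → y ← 1.100000 + 0.08·(-0.796000) = 1.036320
t=0.080000, y=1.036320: f=-0.713073 → y ← 1.036320 + 0.08·(-0.713073) = 0.979274
y(0.16) ≈ 0.9793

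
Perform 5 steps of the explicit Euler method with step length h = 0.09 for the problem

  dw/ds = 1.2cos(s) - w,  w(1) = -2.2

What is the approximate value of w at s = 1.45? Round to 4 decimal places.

Euler: w_{n+1} = w_n + h·f(s_n, w_n).
s=1.000000, w=-2.200000: f=2.848363 → w ← -2.200000 + 0.09·2.848363 = -1.943647
s=1.090000, w=-1.943647: f=2.498630 → w ← -1.943647 + 0.09·2.498630 = -1.718771
s=1.180000, w=-1.718771: f=2.175880 → w ← -1.718771 + 0.09·2.175880 = -1.522941
s=1.270000, w=-1.522941: f=1.878478 → w ← -1.522941 + 0.09·1.878478 = -1.353878
s=1.360000, w=-1.353878: f=1.604965 → w ← -1.353878 + 0.09·1.604965 = -1.209432
w(1.45) ≈ -1.2094

-1.2094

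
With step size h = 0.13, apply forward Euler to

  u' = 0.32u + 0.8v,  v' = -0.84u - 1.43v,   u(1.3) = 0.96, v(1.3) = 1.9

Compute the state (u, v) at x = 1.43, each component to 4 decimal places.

Euler on (u,v): u_{n+1} = u_n + h·u', v_{n+1} = v_n + h·v'.
1.300000: (0.960000, 1.900000); f=(1.827200, -3.523400) → (1.197536, 1.441958)
(u(1.43), v(1.43)) ≈ (1.1975, 1.4420)

1.1975, 1.4420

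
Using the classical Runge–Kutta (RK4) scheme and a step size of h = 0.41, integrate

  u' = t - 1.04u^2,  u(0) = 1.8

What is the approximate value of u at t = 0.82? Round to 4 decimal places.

0.9233

RK4: k1 = f(t_n, u_n); k2 = f(t_n + h/2, u_n + (h/2)·k1); k3 = f(t_n + h/2, u_n + (h/2)·k2); k4 = f(t_n + h, u_n + h·k3); u_{n+1} = u_n + (h/6)·(k1 + 2k2 + 2k3 + k4).
t=0.000000, u=1.800000:
  k1 = f(0.000000, 1.800000) = -3.369600
  k2 = f(0.205000, 1.109232) = -1.074611
  k3 = f(0.205000, 1.579705) = -2.390285
  k4 = f(0.410000, 0.819983) = -0.289267
  u ← 1.800000 + (0.41/6)·(k1 + 2k2 + 2k3 + k4) = 1.076442
t=0.410000, u=1.076442:
  k1 = f(0.410000, 1.076442) = -0.795075
  k2 = f(0.615000, 0.913451) = -0.252769
  k3 = f(0.615000, 1.024624) = -0.476848
  k4 = f(0.820000, 0.880934) = 0.012914
  u ← 1.076442 + (0.41/6)·(k1 + 2k2 + 2k3 + k4) = 0.923280
u(0.82) ≈ 0.9233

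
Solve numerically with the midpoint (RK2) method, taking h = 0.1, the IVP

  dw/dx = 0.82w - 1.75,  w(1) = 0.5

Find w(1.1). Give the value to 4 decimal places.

0.3605

Midpoint: k1 = f(x_n, w_n); k2 = f(x_n + h/2, w_n + (h/2)·k1); w_{n+1} = w_n + h·k2.
x=1.000000, w=0.500000:
  k1 = f(1.000000, 0.500000) = -1.340000
  k2 = f(1.050000, 0.433000) = -1.394940
  w ← 0.500000 + 0.1·(-1.394940) = 0.360506
w(1.1) ≈ 0.3605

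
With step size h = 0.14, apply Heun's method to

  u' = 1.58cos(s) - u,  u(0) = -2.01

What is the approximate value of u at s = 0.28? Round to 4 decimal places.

-1.1422

Heun: k1 = f(s_n, u_n); k2 = f(s_n + h, u_n + h·k1); u_{n+1} = u_n + (h/2)·(k1 + k2).
s=0.000000, u=-2.010000:
  k1 = f(0.000000, -2.010000) = 3.590000
  k2 = f(0.140000, -1.507400) = 3.071941
  u ← -2.010000 + (0.14/2)·(3.590000 + 3.071941) = -1.543664
s=0.140000, u=-1.543664:
  k1 = f(0.140000, -1.543664) = 3.108205
  k2 = f(0.280000, -1.108515) = 2.626983
  u ← -1.543664 + (0.14/2)·(3.108205 + 2.626983) = -1.142201
u(0.28) ≈ -1.1422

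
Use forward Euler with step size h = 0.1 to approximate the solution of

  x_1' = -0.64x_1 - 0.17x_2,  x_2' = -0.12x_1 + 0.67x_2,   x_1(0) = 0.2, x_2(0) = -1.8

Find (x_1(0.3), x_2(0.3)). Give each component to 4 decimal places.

0.2563, -2.1949

Euler on (x_1,x_2): x_1_{n+1} = x_1_n + h·x_1', x_2_{n+1} = x_2_n + h·x_2'.
0.000000: (0.200000, -1.800000); f=(0.178000, -1.230000) → (0.217800, -1.923000)
0.100000: (0.217800, -1.923000); f=(0.187518, -1.314546) → (0.236552, -2.054455)
0.200000: (0.236552, -2.054455); f=(0.197864, -1.404871) → (0.256338, -2.194942)
(x_1(0.3), x_2(0.3)) ≈ (0.2563, -2.1949)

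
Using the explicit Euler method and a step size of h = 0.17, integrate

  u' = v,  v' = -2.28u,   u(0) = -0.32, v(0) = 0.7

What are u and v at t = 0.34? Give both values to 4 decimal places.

-0.0609, 0.9019

Euler on (u,v): u_{n+1} = u_n + h·u', v_{n+1} = v_n + h·v'.
0.000000: (-0.320000, 0.700000); f=(0.700000, 0.729600) → (-0.201000, 0.824032)
0.170000: (-0.201000, 0.824032); f=(0.824032, 0.458280) → (-0.060915, 0.901940)
(u(0.34), v(0.34)) ≈ (-0.0609, 0.9019)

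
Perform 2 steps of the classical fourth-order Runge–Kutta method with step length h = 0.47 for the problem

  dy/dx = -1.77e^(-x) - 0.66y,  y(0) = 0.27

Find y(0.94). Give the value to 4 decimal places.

RK4: k1 = f(x_n, y_n); k2 = f(x_n + h/2, y_n + (h/2)·k1); k3 = f(x_n + h/2, y_n + (h/2)·k2); k4 = f(x_n + h, y_n + h·k3); y_{n+1} = y_n + (h/6)·(k1 + 2k2 + 2k3 + k4).
x=0.000000, y=0.270000:
  k1 = f(0.000000, 0.270000) = -1.948200
  k2 = f(0.235000, -0.187827) = -1.275345
  k3 = f(0.235000, -0.029706) = -1.379704
  k4 = f(0.470000, -0.378461) = -0.856470
  y ← 0.270000 + (0.47/6)·(k1 + 2k2 + 2k3 + k4) = -0.365657
x=0.470000, y=-0.365657:
  k1 = f(0.470000, -0.365657) = -0.864921
  k2 = f(0.705000, -0.568913) = -0.499090
  k3 = f(0.705000, -0.482943) = -0.555830
  k4 = f(0.940000, -0.626897) = -0.277659
  y ← -0.365657 + (0.47/6)·(k1 + 2k2 + 2k3 + k4) = -0.620430
y(0.94) ≈ -0.6204

-0.6204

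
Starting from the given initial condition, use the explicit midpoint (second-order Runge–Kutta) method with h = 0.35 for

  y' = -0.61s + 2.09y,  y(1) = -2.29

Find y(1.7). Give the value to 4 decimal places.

-10.2399

Midpoint: k1 = f(s_n, y_n); k2 = f(s_n + h/2, y_n + (h/2)·k1); y_{n+1} = y_n + h·k2.
s=1.000000, y=-2.290000:
  k1 = f(1.000000, -2.290000) = -5.396100
  k2 = f(1.175000, -3.234317) = -7.476474
  y ← -2.290000 + 0.35·(-7.476474) = -4.906766
s=1.350000, y=-4.906766:
  k1 = f(1.350000, -4.906766) = -11.078640
  k2 = f(1.525000, -6.845528) = -15.237403
  y ← -4.906766 + 0.35·(-15.237403) = -10.239857
y(1.7) ≈ -10.2399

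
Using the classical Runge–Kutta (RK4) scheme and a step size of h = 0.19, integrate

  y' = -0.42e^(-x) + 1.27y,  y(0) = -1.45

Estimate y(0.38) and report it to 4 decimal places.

RK4: k1 = f(x_n, y_n); k2 = f(x_n + h/2, y_n + (h/2)·k1); k3 = f(x_n + h/2, y_n + (h/2)·k2); k4 = f(x_n + h, y_n + h·k3); y_{n+1} = y_n + (h/6)·(k1 + 2k2 + 2k3 + k4).
x=0.000000, y=-1.450000:
  k1 = f(0.000000, -1.450000) = -2.261500
  k2 = f(0.095000, -1.664843) = -2.496287
  k3 = f(0.095000, -1.687147) = -2.524614
  k4 = f(0.190000, -1.929677) = -2.798012
  y ← -1.450000 + (0.19/6)·(k1 + 2k2 + 2k3 + k4) = -1.928208
x=0.190000, y=-1.928208:
  k1 = f(0.190000, -1.928208) = -2.796147
  k2 = f(0.285000, -2.193842) = -3.102026
  k3 = f(0.285000, -2.222901) = -3.138930
  k4 = f(0.380000, -2.524605) = -3.493470
  y ← -1.928208 + (0.19/6)·(k1 + 2k2 + 2k3 + k4) = -2.522640
y(0.38) ≈ -2.5226

-2.5226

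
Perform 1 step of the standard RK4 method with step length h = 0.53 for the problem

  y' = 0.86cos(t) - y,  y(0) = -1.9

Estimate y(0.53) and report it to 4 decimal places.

-0.7840

RK4: k1 = f(t_n, y_n); k2 = f(t_n + h/2, y_n + (h/2)·k1); k3 = f(t_n + h/2, y_n + (h/2)·k2); k4 = f(t_n + h, y_n + h·k3); y_{n+1} = y_n + (h/6)·(k1 + 2k2 + 2k3 + k4).
t=0.000000, y=-1.900000:
  k1 = f(0.000000, -1.900000) = 2.760000
  k2 = f(0.265000, -1.168600) = 1.998580
  k3 = f(0.265000, -1.370376) = 2.200356
  k4 = f(0.530000, -0.733811) = 1.475825
  y ← -1.900000 + (0.53/6)·(k1 + 2k2 + 2k3 + k4) = -0.784023
y(0.53) ≈ -0.7840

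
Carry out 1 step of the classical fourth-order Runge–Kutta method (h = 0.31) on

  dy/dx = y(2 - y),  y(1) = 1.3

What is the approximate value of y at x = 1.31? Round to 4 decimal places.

RK4: k1 = f(x_n, y_n); k2 = f(x_n + h/2, y_n + (h/2)·k1); k3 = f(x_n + h/2, y_n + (h/2)·k2); k4 = f(x_n + h, y_n + h·k3); y_{n+1} = y_n + (h/6)·(k1 + 2k2 + 2k3 + k4).
x=1.000000, y=1.300000:
  k1 = f(1.000000, 1.300000) = 0.910000
  k2 = f(1.155000, 1.441050) = 0.805475
  k3 = f(1.155000, 1.424849) = 0.819504
  k4 = f(1.310000, 1.554046) = 0.693033
  y ← 1.300000 + (0.31/6)·(k1 + 2k2 + 2k3 + k4) = 1.550738
y(1.31) ≈ 1.5507

1.5507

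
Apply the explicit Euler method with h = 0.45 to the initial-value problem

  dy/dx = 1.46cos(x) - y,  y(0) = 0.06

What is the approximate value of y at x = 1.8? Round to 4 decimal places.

Euler: y_{n+1} = y_n + h·f(x_n, y_n).
x=0.000000, y=0.060000: f=1.400000 → y ← 0.060000 + 0.45·1.400000 = 0.690000
x=0.450000, y=0.690000: f=0.624653 → y ← 0.690000 + 0.45·0.624653 = 0.971094
x=0.900000, y=0.971094: f=-0.063543 → y ← 0.971094 + 0.45·(-0.063543) = 0.942499
x=1.350000, y=0.942499: f=-0.622750 → y ← 0.942499 + 0.45·(-0.622750) = 0.662262
y(1.8) ≈ 0.6623

0.6623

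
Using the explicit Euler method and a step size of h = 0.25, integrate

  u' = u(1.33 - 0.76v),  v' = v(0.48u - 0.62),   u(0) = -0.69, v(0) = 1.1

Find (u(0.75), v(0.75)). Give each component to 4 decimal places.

Euler on (u,v): u_{n+1} = u_n + h·u', v_{n+1} = v_n + h·v'.
0.000000: (-0.690000, 1.100000); f=(-0.340860, -1.046320) → (-0.775215, 0.838420)
0.250000: (-0.775215, 0.838420); f=(-0.537070, -0.831799) → (-0.909482, 0.630470)
0.500000: (-0.909482, 0.630470); f=(-0.773826, -0.666124) → (-1.102939, 0.463939)
(u(0.75), v(0.75)) ≈ (-1.1029, 0.4639)

-1.1029, 0.4639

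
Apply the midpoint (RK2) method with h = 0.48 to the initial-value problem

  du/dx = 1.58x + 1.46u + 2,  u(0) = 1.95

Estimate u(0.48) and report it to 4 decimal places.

5.2738

Midpoint: k1 = f(x_n, u_n); k2 = f(x_n + h/2, u_n + (h/2)·k1); u_{n+1} = u_n + h·k2.
x=0.000000, u=1.950000:
  k1 = f(0.000000, 1.950000) = 4.847000
  k2 = f(0.240000, 3.113280) = 6.924589
  u ← 1.950000 + 0.48·6.924589 = 5.273803
u(0.48) ≈ 5.2738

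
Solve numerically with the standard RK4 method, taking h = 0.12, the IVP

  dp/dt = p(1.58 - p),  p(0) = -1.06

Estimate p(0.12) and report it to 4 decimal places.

-1.4899

RK4: k1 = f(t_n, p_n); k2 = f(t_n + h/2, p_n + (h/2)·k1); k3 = f(t_n + h/2, p_n + (h/2)·k2); k4 = f(t_n + h, p_n + h·k3); p_{n+1} = p_n + (h/6)·(k1 + 2k2 + 2k3 + k4).
t=0.000000, p=-1.060000:
  k1 = f(0.000000, -1.060000) = -2.798400
  k2 = f(0.060000, -1.227904) = -3.447837
  k3 = f(0.060000, -1.266870) = -3.606615
  k4 = f(0.120000, -1.492794) = -4.587048
  p ← -1.060000 + (0.12/6)·(k1 + 2k2 + 2k3 + k4) = -1.489887
p(0.12) ≈ -1.4899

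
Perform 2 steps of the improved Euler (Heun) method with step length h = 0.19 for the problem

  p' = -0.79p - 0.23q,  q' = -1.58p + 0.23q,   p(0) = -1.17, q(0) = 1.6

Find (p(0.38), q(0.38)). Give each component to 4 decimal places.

-1.0217, 2.4250

Heun on (p,q): k1 = f(t_n, state_n); k2 = f(t_n + h, state_n + h·k1); state_{n+1} = state_n + (h/2)·(k1 + k2).
0.000000: (-1.170000, 1.600000)
  k1 = (0.556300, 2.216600)
  predictor → (-1.064303, 2.021154)
  k2 = (0.375934, 2.146464)
  → (-1.081438, 2.014491)
0.190000: (-1.081438, 2.014491)
  k1 = (0.391003, 2.172005)
  predictor → (-1.007147, 2.427172)
  k2 = (0.237397, 2.149542)
  → (-1.021740, 2.425038)
(p(0.38), q(0.38)) ≈ (-1.0217, 2.4250)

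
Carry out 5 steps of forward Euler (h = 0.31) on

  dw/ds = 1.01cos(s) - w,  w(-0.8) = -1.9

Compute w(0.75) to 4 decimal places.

Euler: w_{n+1} = w_n + h·f(s_n, w_n).
s=-0.800000, w=-1.900000: f=2.603674 → w ← -1.900000 + 0.31·2.603674 = -1.092861
s=-0.490000, w=-1.092861: f=1.984017 → w ← -1.092861 + 0.31·1.984017 = -0.477816
s=-0.180000, w=-0.477816: f=1.471498 → w ← -0.477816 + 0.31·1.471498 = -0.021651
s=0.130000, w=-0.021651: f=1.023129 → w ← -0.021651 + 0.31·1.023129 = 0.295519
s=0.440000, w=0.295519: f=0.618281 → w ← 0.295519 + 0.31·0.618281 = 0.487186
w(0.75) ≈ 0.4872

0.4872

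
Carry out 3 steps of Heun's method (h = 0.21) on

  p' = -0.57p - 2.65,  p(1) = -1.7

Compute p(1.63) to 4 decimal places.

-2.5878

Heun: k1 = f(s_n, p_n); k2 = f(s_n + h, p_n + h·k1); p_{n+1} = p_n + (h/2)·(k1 + k2).
s=1.000000, p=-1.700000:
  k1 = f(1.000000, -1.700000) = -1.681000
  k2 = f(1.210000, -2.053010) = -1.479784
  p ← -1.700000 + (0.21/2)·(-1.681000 + (-1.479784)) = -2.031882
s=1.210000, p=-2.031882:
  k1 = f(1.210000, -2.031882) = -1.491827
  k2 = f(1.420000, -2.345166) = -1.313255
  p ← -2.031882 + (0.21/2)·(-1.491827 + (-1.313255)) = -2.326416
s=1.420000, p=-2.326416:
  k1 = f(1.420000, -2.326416) = -1.323943
  k2 = f(1.630000, -2.604444) = -1.165467
  p ← -2.326416 + (0.21/2)·(-1.323943 + (-1.165467)) = -2.587804
p(1.63) ≈ -2.5878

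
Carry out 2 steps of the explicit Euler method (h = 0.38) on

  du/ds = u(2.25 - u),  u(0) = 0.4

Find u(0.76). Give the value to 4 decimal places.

1.0873

Euler: u_{n+1} = u_n + h·f(s_n, u_n).
s=0.000000, u=0.400000: f=0.740000 → u ← 0.400000 + 0.38·0.740000 = 0.681200
s=0.380000, u=0.681200: f=1.068667 → u ← 0.681200 + 0.38·1.068667 = 1.087293
u(0.76) ≈ 1.0873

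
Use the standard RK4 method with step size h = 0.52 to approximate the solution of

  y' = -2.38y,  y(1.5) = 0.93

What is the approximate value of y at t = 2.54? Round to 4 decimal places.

0.0894

RK4: k1 = f(t_n, y_n); k2 = f(t_n + h/2, y_n + (h/2)·k1); k3 = f(t_n + h/2, y_n + (h/2)·k2); k4 = f(t_n + h, y_n + h·k3); y_{n+1} = y_n + (h/6)·(k1 + 2k2 + 2k3 + k4).
t=1.500000, y=0.930000:
  k1 = f(1.500000, 0.930000) = -2.213400
  k2 = f(1.760000, 0.354516) = -0.843748
  k3 = f(1.760000, 0.710625) = -1.691289
  k4 = f(2.020000, 0.050530) = -0.120261
  y ← 0.930000 + (0.52/6)·(k1 + 2k2 + 2k3 + k4) = 0.288343
t=2.020000, y=0.288343:
  k1 = f(2.020000, 0.288343) = -0.686256
  k2 = f(2.280000, 0.109916) = -0.261601
  k3 = f(2.280000, 0.220327) = -0.524378
  k4 = f(2.540000, 0.015667) = -0.037287
  y ← 0.288343 + (0.52/6)·(k1 + 2k2 + 2k3 + k4) = 0.089400
y(2.54) ≈ 0.0894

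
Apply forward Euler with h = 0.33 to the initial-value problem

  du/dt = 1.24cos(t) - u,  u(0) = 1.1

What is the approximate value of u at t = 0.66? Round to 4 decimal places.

Euler: u_{n+1} = u_n + h·f(t_n, u_n).
t=0.000000, u=1.100000: f=0.140000 → u ← 1.100000 + 0.33·0.140000 = 1.146200
t=0.330000, u=1.146200: f=0.026893 → u ← 1.146200 + 0.33·0.026893 = 1.155075
u(0.66) ≈ 1.1551

1.1551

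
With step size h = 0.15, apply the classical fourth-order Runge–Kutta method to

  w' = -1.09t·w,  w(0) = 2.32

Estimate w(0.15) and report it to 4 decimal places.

2.2917

RK4: k1 = f(t_n, w_n); k2 = f(t_n + h/2, w_n + (h/2)·k1); k3 = f(t_n + h/2, w_n + (h/2)·k2); k4 = f(t_n + h, w_n + h·k3); w_{n+1} = w_n + (h/6)·(k1 + 2k2 + 2k3 + k4).
t=0.000000, w=2.320000:
  k1 = f(0.000000, 2.320000) = 0.000000
  k2 = f(0.075000, 2.320000) = -0.189660
  k3 = f(0.075000, 2.305775) = -0.188497
  k4 = f(0.150000, 2.291725) = -0.374697
  w ← 2.320000 + (0.15/6)·(k1 + 2k2 + 2k3 + k4) = 2.291725
w(0.15) ≈ 2.2917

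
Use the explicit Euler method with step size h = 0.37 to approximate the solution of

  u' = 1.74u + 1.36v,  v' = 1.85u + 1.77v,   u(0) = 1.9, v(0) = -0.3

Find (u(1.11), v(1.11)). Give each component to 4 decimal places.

Euler on (u,v): u_{n+1} = u_n + h·u', v_{n+1} = v_n + h·v'.
0.000000: (1.900000, -0.300000); f=(2.898000, 2.984000) → (2.972260, 0.804080)
0.370000: (2.972260, 0.804080); f=(6.265281, 6.921903) → (5.290414, 3.365184)
0.740000: (5.290414, 3.365184); f=(13.781971, 15.743642) → (10.389743, 9.190331)
(u(1.11), v(1.11)) ≈ (10.3897, 9.1903)

10.3897, 9.1903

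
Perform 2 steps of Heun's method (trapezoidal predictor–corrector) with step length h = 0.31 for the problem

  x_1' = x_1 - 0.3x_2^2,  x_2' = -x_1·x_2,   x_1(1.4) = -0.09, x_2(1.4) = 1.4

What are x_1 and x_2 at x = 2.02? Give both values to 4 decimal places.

-0.7189, 1.7293

Heun on (x_1,x_2): k1 = f(x_n, state_n); k2 = f(x_n + h, state_n + h·k1); state_{n+1} = state_n + (h/2)·(k1 + k2).
1.400000: (-0.090000, 1.400000)
  k1 = (-0.678000, 0.126000)
  predictor → (-0.300180, 1.439060)
  k2 = (-0.921448, 0.431977)
  → (-0.337914, 1.486486)
1.710000: (-0.337914, 1.486486)
  k1 = (-1.000807, 0.502305)
  predictor → (-0.648165, 1.642201)
  k2 = (-1.457212, 1.064417)
  → (-0.718907, 1.729328)
(x_1(2.02), x_2(2.02)) ≈ (-0.7189, 1.7293)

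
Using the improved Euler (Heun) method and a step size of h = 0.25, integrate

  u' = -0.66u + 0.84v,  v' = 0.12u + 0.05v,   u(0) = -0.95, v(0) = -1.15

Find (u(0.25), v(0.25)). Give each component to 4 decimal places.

Heun on (u,v): k1 = f(t_n, state_n); k2 = f(t_n + h, state_n + h·k1); state_{n+1} = state_n + (h/2)·(k1 + k2).
0.000000: (-0.950000, -1.150000)
  k1 = (-0.339000, -0.171500)
  predictor → (-1.034750, -1.192875)
  k2 = (-0.319080, -0.183814)
  → (-1.032260, -1.194414)
(u(0.25), v(0.25)) ≈ (-1.0323, -1.1944)

-1.0323, -1.1944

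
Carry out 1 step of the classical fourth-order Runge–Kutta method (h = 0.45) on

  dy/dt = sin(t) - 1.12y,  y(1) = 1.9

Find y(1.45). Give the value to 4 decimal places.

RK4: k1 = f(t_n, y_n); k2 = f(t_n + h/2, y_n + (h/2)·k1); k3 = f(t_n + h/2, y_n + (h/2)·k2); k4 = f(t_n + h, y_n + h·k3); y_{n+1} = y_n + (h/6)·(k1 + 2k2 + 2k3 + k4).
t=1.000000, y=1.900000:
  k1 = f(1.000000, 1.900000) = -1.286529
  k2 = f(1.225000, 1.610531) = -0.862989
  k3 = f(1.225000, 1.705828) = -0.969721
  k4 = f(1.450000, 1.463626) = -0.646548
  y ← 1.900000 + (0.45/6)·(k1 + 2k2 + 2k3 + k4) = 1.480113
y(1.45) ≈ 1.4801

1.4801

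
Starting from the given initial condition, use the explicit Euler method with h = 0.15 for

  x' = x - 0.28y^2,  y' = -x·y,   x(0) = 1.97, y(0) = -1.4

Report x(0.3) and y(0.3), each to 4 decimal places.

Euler on (x,y): x_{n+1} = x_n + h·x', y_{n+1} = y_n + h·y'.
0.000000: (1.970000, -1.400000); f=(1.421200, 2.758000) → (2.183180, -0.986300)
0.150000: (2.183180, -0.986300); f=(1.910799, 2.153270) → (2.469800, -0.663309)
(x(0.3), y(0.3)) ≈ (2.4698, -0.6633)

2.4698, -0.6633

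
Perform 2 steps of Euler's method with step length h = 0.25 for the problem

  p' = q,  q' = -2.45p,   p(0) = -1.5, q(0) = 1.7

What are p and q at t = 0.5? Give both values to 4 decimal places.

-0.4203, 3.2772

Euler on (p,q): p_{n+1} = p_n + h·p', q_{n+1} = q_n + h·q'.
0.000000: (-1.500000, 1.700000); f=(1.700000, 3.675000) → (-1.075000, 2.618750)
0.250000: (-1.075000, 2.618750); f=(2.618750, 2.633750) → (-0.420312, 3.277188)
(p(0.5), q(0.5)) ≈ (-0.4203, 3.2772)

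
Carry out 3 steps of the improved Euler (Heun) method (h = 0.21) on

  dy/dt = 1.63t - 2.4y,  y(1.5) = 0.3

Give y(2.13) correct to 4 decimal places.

1.0583

Heun: k1 = f(t_n, y_n); k2 = f(t_n + h, y_n + h·k1); y_{n+1} = y_n + (h/2)·(k1 + k2).
t=1.500000, y=0.300000:
  k1 = f(1.500000, 0.300000) = 1.725000
  k2 = f(1.710000, 0.662250) = 1.197900
  y ← 0.300000 + (0.21/2)·(1.725000 + 1.197900) = 0.606904
t=1.710000, y=0.606904:
  k1 = f(1.710000, 0.606904) = 1.330729
  k2 = f(1.920000, 0.886358) = 1.002342
  y ← 0.606904 + (0.21/2)·(1.330729 + 1.002342) = 0.851877
t=1.920000, y=0.851877:
  k1 = f(1.920000, 0.851877) = 1.085095
  k2 = f(2.130000, 1.079747) = 0.880507
  y ← 0.851877 + (0.21/2)·(1.085095 + 0.880507) = 1.058265
y(2.13) ≈ 1.0583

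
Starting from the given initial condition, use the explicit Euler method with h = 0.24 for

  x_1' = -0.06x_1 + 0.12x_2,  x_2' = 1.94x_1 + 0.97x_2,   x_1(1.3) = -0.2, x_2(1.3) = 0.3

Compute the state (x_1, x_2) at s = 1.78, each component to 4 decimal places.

-0.1778, 0.2534

Euler on (x_1,x_2): x_1_{n+1} = x_1_n + h·x_1', x_2_{n+1} = x_2_n + h·x_2'.
1.300000: (-0.200000, 0.300000); f=(0.048000, -0.097000) → (-0.188480, 0.276720)
1.540000: (-0.188480, 0.276720); f=(0.044515, -0.097233) → (-0.177796, 0.253384)
(x_1(1.78), x_2(1.78)) ≈ (-0.1778, 0.2534)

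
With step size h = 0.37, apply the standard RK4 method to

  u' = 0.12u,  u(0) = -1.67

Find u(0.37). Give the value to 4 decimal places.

RK4: k1 = f(t_n, u_n); k2 = f(t_n + h/2, u_n + (h/2)·k1); k3 = f(t_n + h/2, u_n + (h/2)·k2); k4 = f(t_n + h, u_n + h·k3); u_{n+1} = u_n + (h/6)·(k1 + 2k2 + 2k3 + k4).
t=0.000000, u=-1.670000:
  k1 = f(0.000000, -1.670000) = -0.200400
  k2 = f(0.185000, -1.707074) = -0.204849
  k3 = f(0.185000, -1.707897) = -0.204948
  k4 = f(0.370000, -1.745831) = -0.209500
  u ← -1.670000 + (0.37/6)·(k1 + 2k2 + 2k3 + k4) = -1.745819
u(0.37) ≈ -1.7458

-1.7458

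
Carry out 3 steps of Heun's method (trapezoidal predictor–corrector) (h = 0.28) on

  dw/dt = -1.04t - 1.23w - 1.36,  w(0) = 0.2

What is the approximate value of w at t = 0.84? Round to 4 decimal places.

-0.9026

Heun: k1 = f(t_n, w_n); k2 = f(t_n + h, w_n + h·k1); w_{n+1} = w_n + (h/2)·(k1 + k2).
t=0.000000, w=0.200000:
  k1 = f(0.000000, 0.200000) = -1.606000
  k2 = f(0.280000, -0.249680) = -1.344094
  w ← 0.200000 + (0.28/2)·(-1.606000 + (-1.344094)) = -0.213013
t=0.280000, w=-0.213013:
  k1 = f(0.280000, -0.213013) = -1.389194
  k2 = f(0.560000, -0.601987) = -1.201956
  w ← -0.213013 + (0.28/2)·(-1.389194 + (-1.201956)) = -0.575774
t=0.560000, w=-0.575774:
  k1 = f(0.560000, -0.575774) = -1.234198
  k2 = f(0.840000, -0.921349) = -1.100340
  w ← -0.575774 + (0.28/2)·(-1.234198 + (-1.100340)) = -0.902609
w(0.84) ≈ -0.9026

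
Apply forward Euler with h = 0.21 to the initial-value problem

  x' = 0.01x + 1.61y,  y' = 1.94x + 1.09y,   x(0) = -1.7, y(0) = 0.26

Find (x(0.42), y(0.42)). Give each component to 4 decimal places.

Euler on (x,y): x_{n+1} = x_n + h·x', y_{n+1} = y_n + h·y'.
0.000000: (-1.700000, 0.260000); f=(0.401600, -3.014600) → (-1.615664, -0.373066)
0.210000: (-1.615664, -0.373066); f=(-0.616793, -3.541030) → (-1.745191, -1.116682)
(x(0.42), y(0.42)) ≈ (-1.7452, -1.1167)

-1.7452, -1.1167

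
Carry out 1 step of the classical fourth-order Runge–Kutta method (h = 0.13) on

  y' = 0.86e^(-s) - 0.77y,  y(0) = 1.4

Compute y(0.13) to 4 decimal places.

1.3663

RK4: k1 = f(s_n, y_n); k2 = f(s_n + h/2, y_n + (h/2)·k1); k3 = f(s_n + h/2, y_n + (h/2)·k2); k4 = f(s_n + h, y_n + h·k3); y_{n+1} = y_n + (h/6)·(k1 + 2k2 + 2k3 + k4).
s=0.000000, y=1.400000:
  k1 = f(0.000000, 1.400000) = -0.218000
  k2 = f(0.065000, 1.385830) = -0.261211
  k3 = f(0.065000, 1.383021) = -0.259048
  k4 = f(0.130000, 1.366324) = -0.296907
  y ← 1.400000 + (0.13/6)·(k1 + 2k2 + 2k3 + k4) = 1.366299
y(0.13) ≈ 1.3663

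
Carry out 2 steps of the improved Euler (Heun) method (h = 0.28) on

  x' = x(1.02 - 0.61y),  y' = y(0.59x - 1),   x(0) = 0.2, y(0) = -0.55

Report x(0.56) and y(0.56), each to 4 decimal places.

Heun on (x,y): k1 = f(t_n, state_n); k2 = f(t_n + h, state_n + h·k1); state_{n+1} = state_n + (h/2)·(k1 + k2).
0.000000: (0.200000, -0.550000)
  k1 = (0.271100, 0.485100)
  predictor → (0.275908, -0.414172)
  k2 = (0.351133, 0.346751)
  → (0.287113, -0.433541)
0.280000: (0.287113, -0.433541)
  k1 = (0.368785, 0.360101)
  predictor → (0.390372, -0.332713)
  k2 = (0.477408, 0.256082)
  → (0.405580, -0.347275)
(x(0.56), y(0.56)) ≈ (0.4056, -0.3473)

0.4056, -0.3473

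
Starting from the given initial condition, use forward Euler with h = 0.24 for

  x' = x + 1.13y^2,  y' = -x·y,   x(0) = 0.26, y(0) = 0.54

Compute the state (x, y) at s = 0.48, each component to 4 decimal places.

0.5674, 0.4575

Euler on (x,y): x_{n+1} = x_n + h·x', y_{n+1} = y_n + h·y'.
0.000000: (0.260000, 0.540000); f=(0.589508, -0.140400) → (0.401482, 0.506304)
0.240000: (0.401482, 0.506304); f=(0.691150, -0.203272) → (0.567358, 0.457519)
(x(0.48), y(0.48)) ≈ (0.5674, 0.4575)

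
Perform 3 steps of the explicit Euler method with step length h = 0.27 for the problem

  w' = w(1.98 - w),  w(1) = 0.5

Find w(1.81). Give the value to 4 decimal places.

Euler: w_{n+1} = w_n + h·f(t_n, w_n).
t=1.000000, w=0.500000: f=0.740000 → w ← 0.500000 + 0.27·0.740000 = 0.699800
t=1.270000, w=0.699800: f=0.895884 → w ← 0.699800 + 0.27·0.895884 = 0.941689
t=1.540000, w=0.941689: f=0.977766 → w ← 0.941689 + 0.27·0.977766 = 1.205685
w(1.81) ≈ 1.2057

1.2057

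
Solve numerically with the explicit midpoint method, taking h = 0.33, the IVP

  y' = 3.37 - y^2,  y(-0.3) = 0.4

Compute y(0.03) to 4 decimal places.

1.2269

Midpoint: k1 = f(t_n, y_n); k2 = f(t_n + h/2, y_n + (h/2)·k1); y_{n+1} = y_n + h·k2.
t=-0.300000, y=0.400000:
  k1 = f(-0.300000, 0.400000) = 3.210000
  k2 = f(-0.135000, 0.929650) = 2.505751
  y ← 0.400000 + 0.33·2.505751 = 1.226898
y(0.03) ≈ 1.2269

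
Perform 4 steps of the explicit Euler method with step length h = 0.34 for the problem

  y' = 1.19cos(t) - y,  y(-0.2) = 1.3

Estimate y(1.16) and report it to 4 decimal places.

Euler: y_{n+1} = y_n + h·f(t_n, y_n).
t=-0.200000, y=1.300000: f=-0.133721 → y ← 1.300000 + 0.34·(-0.133721) = 1.254535
t=0.140000, y=1.254535: f=-0.076178 → y ← 1.254535 + 0.34·(-0.076178) = 1.228634
t=0.480000, y=1.228634: f=-0.173110 → y ← 1.228634 + 0.34·(-0.173110) = 1.169777
t=0.820000, y=1.169777: f=-0.357934 → y ← 1.169777 + 0.34·(-0.357934) = 1.048079
y(1.16) ≈ 1.0481

1.0481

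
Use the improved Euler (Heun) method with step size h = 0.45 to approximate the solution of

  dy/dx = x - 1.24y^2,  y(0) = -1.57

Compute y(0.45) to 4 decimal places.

-4.5769

Heun: k1 = f(x_n, y_n); k2 = f(x_n + h, y_n + h·k1); y_{n+1} = y_n + (h/2)·(k1 + k2).
x=0.000000, y=-1.570000:
  k1 = f(0.000000, -1.570000) = -3.056476
  k2 = f(0.450000, -2.945414) = -10.307576
  y ← -1.570000 + (0.45/2)·(-3.056476 + (-10.307576)) = -4.576912
y(0.45) ≈ -4.5769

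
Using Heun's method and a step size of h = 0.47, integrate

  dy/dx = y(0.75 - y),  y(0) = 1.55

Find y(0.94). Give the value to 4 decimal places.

1.0346

Heun: k1 = f(x_n, y_n); k2 = f(x_n + h, y_n + h·k1); y_{n+1} = y_n + (h/2)·(k1 + k2).
x=0.000000, y=1.550000:
  k1 = f(0.000000, 1.550000) = -1.240000
  k2 = f(0.470000, 0.967200) = -0.210076
  y ← 1.550000 + (0.47/2)·(-1.240000 + (-0.210076)) = 1.209232
x=0.470000, y=1.209232:
  k1 = f(0.470000, 1.209232) = -0.555318
  k2 = f(0.940000, 0.948233) = -0.187971
  y ← 1.209232 + (0.47/2)·(-0.555318 + (-0.187971)) = 1.034559
y(0.94) ≈ 1.0346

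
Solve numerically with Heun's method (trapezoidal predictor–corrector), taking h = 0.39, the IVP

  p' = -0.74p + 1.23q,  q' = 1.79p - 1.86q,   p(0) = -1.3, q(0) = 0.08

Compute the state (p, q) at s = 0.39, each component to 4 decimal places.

Heun on (p,q): k1 = f(s_n, state_n); k2 = f(s_n + h, state_n + h·k1); state_{n+1} = state_n + (h/2)·(k1 + k2).
0.000000: (-1.300000, 0.080000)
  k1 = (1.060400, -2.475800)
  predictor → (-0.886444, -0.885562)
  k2 = (-0.433273, 0.060411)
  → (-1.177710, -0.391001)
(p(0.39), q(0.39)) ≈ (-1.1777, -0.3910)

-1.1777, -0.3910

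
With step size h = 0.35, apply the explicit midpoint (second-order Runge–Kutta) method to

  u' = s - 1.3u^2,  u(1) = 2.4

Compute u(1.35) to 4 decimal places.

2.0836

Midpoint: k1 = f(s_n, u_n); k2 = f(s_n + h/2, u_n + (h/2)·k1); u_{n+1} = u_n + h·k2.
s=1.000000, u=2.400000:
  k1 = f(1.000000, 2.400000) = -6.488000
  k2 = f(1.175000, 1.264600) = -0.903977
  u ← 2.400000 + 0.35·(-0.903977) = 2.083608
u(1.35) ≈ 2.0836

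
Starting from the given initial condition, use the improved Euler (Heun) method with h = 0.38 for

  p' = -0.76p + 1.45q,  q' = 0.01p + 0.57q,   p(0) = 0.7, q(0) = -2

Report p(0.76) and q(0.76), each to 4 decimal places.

Heun on (p,q): k1 = f(s_n, state_n); k2 = f(s_n + h, state_n + h·k1); state_{n+1} = state_n + (h/2)·(k1 + k2).
0.000000: (0.700000, -2.000000)
  k1 = (-3.432000, -1.133000)
  predictor → (-0.604160, -2.430540)
  k2 = (-3.065121, -1.391449)
  → (-0.534453, -2.479645)
0.380000: (-0.534453, -2.479645)
  k1 = (-3.189301, -1.418742)
  predictor → (-1.746388, -3.018767)
  k2 = (-3.049958, -1.738161)
  → (-1.719912, -3.079457)
(p(0.76), q(0.76)) ≈ (-1.7199, -3.0795)

-1.7199, -3.0795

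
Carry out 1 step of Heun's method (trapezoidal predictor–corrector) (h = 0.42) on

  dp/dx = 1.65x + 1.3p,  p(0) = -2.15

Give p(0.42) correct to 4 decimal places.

Heun: k1 = f(x_n, p_n); k2 = f(x_n + h, p_n + h·k1); p_{n+1} = p_n + (h/2)·(k1 + k2).
x=0.000000, p=-2.150000:
  k1 = f(0.000000, -2.150000) = -2.795000
  k2 = f(0.420000, -3.323900) = -3.628070
  p ← -2.150000 + (0.42/2)·(-2.795000 + (-3.628070)) = -3.498845
p(0.42) ≈ -3.4988

-3.4988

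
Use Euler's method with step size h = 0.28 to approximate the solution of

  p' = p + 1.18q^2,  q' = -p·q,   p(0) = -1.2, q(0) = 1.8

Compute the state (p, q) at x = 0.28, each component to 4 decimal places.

Euler on (p,q): p_{n+1} = p_n + h·p', q_{n+1} = q_n + h·q'.
0.000000: (-1.200000, 1.800000); f=(2.623200, 2.160000) → (-0.465504, 2.404800)
(p(0.28), q(0.28)) ≈ (-0.4655, 2.4048)

-0.4655, 2.4048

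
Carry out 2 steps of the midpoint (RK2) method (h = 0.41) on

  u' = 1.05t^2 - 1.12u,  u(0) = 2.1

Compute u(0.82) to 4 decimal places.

Midpoint: k1 = f(t_n, u_n); k2 = f(t_n + h/2, u_n + (h/2)·k1); u_{n+1} = u_n + h·k2.
t=0.000000, u=2.100000:
  k1 = f(0.000000, 2.100000) = -2.352000
  k2 = f(0.205000, 1.617840) = -1.767855
  u ← 2.100000 + 0.41·(-1.767855) = 1.375180
t=0.410000, u=1.375180:
  k1 = f(0.410000, 1.375180) = -1.363696
  k2 = f(0.615000, 1.095622) = -0.829960
  u ← 1.375180 + 0.41·(-0.829960) = 1.034896
u(0.82) ≈ 1.0349

1.0349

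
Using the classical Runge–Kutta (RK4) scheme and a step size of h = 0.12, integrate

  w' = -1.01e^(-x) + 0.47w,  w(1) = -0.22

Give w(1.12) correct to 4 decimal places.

RK4: k1 = f(x_n, w_n); k2 = f(x_n + h/2, w_n + (h/2)·k1); k3 = f(x_n + h/2, w_n + (h/2)·k2); k4 = f(x_n + h, w_n + h·k3); w_{n+1} = w_n + (h/6)·(k1 + 2k2 + 2k3 + k4).
x=1.000000, w=-0.220000:
  k1 = f(1.000000, -0.220000) = -0.474958
  k2 = f(1.060000, -0.248497) = -0.466714
  k3 = f(1.060000, -0.248003) = -0.466482
  k4 = f(1.120000, -0.275978) = -0.459252
  w ← -0.220000 + (0.12/6)·(k1 + 2k2 + 2k3 + k4) = -0.276012
w(1.12) ≈ -0.2760

-0.2760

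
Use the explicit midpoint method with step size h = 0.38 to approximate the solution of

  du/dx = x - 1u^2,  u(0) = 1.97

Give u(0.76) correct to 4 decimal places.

Midpoint: k1 = f(x_n, u_n); k2 = f(x_n + h/2, u_n + (h/2)·k1); u_{n+1} = u_n + h·k2.
x=0.000000, u=1.970000:
  k1 = f(0.000000, 1.970000) = -3.880900
  k2 = f(0.190000, 1.232629) = -1.329374
  u ← 1.970000 + 0.38·(-1.329374) = 1.464838
x=0.380000, u=1.464838:
  k1 = f(0.380000, 1.464838) = -1.765750
  k2 = f(0.570000, 1.129345) = -0.705421
  u ← 1.464838 + 0.38·(-0.705421) = 1.196778
u(0.76) ≈ 1.1968

1.1968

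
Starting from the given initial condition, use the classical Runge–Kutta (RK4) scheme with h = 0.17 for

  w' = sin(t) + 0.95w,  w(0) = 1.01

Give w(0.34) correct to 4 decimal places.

1.4590

RK4: k1 = f(t_n, w_n); k2 = f(t_n + h/2, w_n + (h/2)·k1); k3 = f(t_n + h/2, w_n + (h/2)·k2); k4 = f(t_n + h, w_n + h·k3); w_{n+1} = w_n + (h/6)·(k1 + 2k2 + 2k3 + k4).
t=0.000000, w=1.010000:
  k1 = f(0.000000, 1.010000) = 0.959500
  k2 = f(0.085000, 1.091557) = 1.121877
  k3 = f(0.085000, 1.105360) = 1.134989
  k4 = f(0.170000, 1.202948) = 1.311983
  w ← 1.010000 + (0.17/6)·(k1 + 2k2 + 2k3 + k4) = 1.202248
t=0.170000, w=1.202248:
  k1 = f(0.170000, 1.202248) = 1.311318
  k2 = f(0.255000, 1.313710) = 1.500270
  k3 = f(0.255000, 1.329771) = 1.515528
  k4 = f(0.340000, 1.459887) = 1.720380
  w ← 1.202248 + (0.17/6)·(k1 + 2k2 + 2k3 + k4) = 1.459041
w(0.34) ≈ 1.4590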